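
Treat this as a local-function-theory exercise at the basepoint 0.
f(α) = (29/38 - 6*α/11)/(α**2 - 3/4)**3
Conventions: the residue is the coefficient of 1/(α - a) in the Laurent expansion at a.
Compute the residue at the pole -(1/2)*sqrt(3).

The residue is -(29/171)*sqrt(3).

The factor α**2 - 3/4 splits as (α - a)(α - a') with a = -(1/2)*sqrt(3), a' = (1/2)*sqrt(3). At the order-3 pole a set g(α) = (α - a)^3*f(α) = [29/38 - 6*α/11] / (α - a')^3.
Order-3 pole: residue = g''(a)/2; g''(-(1/2)*sqrt(3)) = -(58/171)*sqrt(3), so the residue is -(29/171)*sqrt(3).


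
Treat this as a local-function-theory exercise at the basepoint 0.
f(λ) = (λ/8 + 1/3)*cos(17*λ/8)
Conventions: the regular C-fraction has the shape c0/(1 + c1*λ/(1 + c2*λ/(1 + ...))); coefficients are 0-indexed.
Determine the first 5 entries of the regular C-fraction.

Taylor coefficients (expand at 0): a_0 = 1/3, a_1 = 1/8, a_2 = -289/384, a_3 = -289/1024, a_4 = 83521/294912.
c0 = a_0 = 1/3. Peel one level at a time: if S = 1 + c*λ/S' with S'(0) = 1, then c is the λ-coefficient of S and S' = c*λ/(S - 1).
S_1 = c0/f = 1 + (-3/8)*λ + (307/128)*λ^2 + ...; c1 = -3/8.
S_2 = c1*λ/(S_1 - 1) = 1 + (307/48)*λ + (88723/2304)*λ^2 + ...; c2 = 307/48.
S_3 = c2*λ/(S_2 - 1) = 1 + (-289/48)*λ + (-417605/235776)*λ^2 + ...; c3 = -289/48.
S_4 = c3*λ/(S_3 - 1) = 1 + (-1445/4912)*λ + ...; c4 = -1445/4912.

The regular C-fraction coefficients are [1/3, -3/8, 307/48, -289/48, -1445/4912].


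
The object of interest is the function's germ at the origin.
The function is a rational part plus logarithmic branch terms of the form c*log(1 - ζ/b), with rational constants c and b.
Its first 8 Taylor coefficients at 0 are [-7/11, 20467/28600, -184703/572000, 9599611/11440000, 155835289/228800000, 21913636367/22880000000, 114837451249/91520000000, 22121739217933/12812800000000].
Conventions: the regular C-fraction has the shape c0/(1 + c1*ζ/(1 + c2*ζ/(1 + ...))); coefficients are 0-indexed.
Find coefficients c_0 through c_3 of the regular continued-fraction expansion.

Taylor coefficients (read off): a_0 = -7/11, a_1 = 20467/28600, a_2 = -184703/572000, a_3 = 9599611/11440000.
c0 = a_0 = -7/11. Peel one level at a time: if S = 1 + c*ζ/S' with S'(0) = 1, then c is the ζ-coefficient of S and S' = c*ζ/(S - 1).
S_1 = c0/f = 1 + (20467/18200)*ζ + (250818359/331240000)*ζ^2 + ...; c1 = 20467/18200.
S_2 = c1*ζ/(S_1 - 1) = 1 + (-250818359/372499400)*ζ + (-10147502508/10472452225)*ζ^2 + ...; c2 = -250818359/372499400.
S_3 = c2*ζ/(S_2 - 1) = 1 + (-671580165984/466681759423)*ζ + ...; c3 = -671580165984/466681759423.

The regular C-fraction coefficients are [-7/11, 20467/18200, -250818359/372499400, -671580165984/466681759423].


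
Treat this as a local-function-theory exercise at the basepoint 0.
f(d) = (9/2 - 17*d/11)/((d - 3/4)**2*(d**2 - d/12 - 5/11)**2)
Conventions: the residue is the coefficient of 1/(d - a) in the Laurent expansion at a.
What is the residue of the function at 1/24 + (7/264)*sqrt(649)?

The factor d**2 - d/12 - 5/11 splits as (d - a)(d - a') with a = 1/24 + (7/264)*sqrt(649), a' = 1/24 - (7/264)*sqrt(649). At the order-2 pole a set g(d) = (d - a)^2*f(d) = [(9/2 - 17*d/11)/(d - 3/4)**2] / (d - a')^2.
Order-2 pole: residue = g'(a); g'(1/24 + (7/264)*sqrt(649)) = 101541/2 + (4758628215/2387966)*sqrt(649), so the residue is 101541/2 + (4758628215/2387966)*sqrt(649).

The residue is 101541/2 + (4758628215/2387966)*sqrt(649).


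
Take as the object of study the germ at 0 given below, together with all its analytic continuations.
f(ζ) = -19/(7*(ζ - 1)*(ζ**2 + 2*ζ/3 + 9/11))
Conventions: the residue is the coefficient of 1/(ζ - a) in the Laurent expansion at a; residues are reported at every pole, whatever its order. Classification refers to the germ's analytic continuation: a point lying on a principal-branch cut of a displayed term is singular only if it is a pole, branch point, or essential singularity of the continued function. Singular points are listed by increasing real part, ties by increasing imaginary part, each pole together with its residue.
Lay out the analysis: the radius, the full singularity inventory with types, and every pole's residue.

Denominator factor (ζ**2 + 2*ζ/3 + 9/11): discriminant -280/99, complex-conjugate roots (-1/3) + ((1/33)*sqrt(770))*i and (-1/3) - ((1/33)*sqrt(770))*i; poles of order 1, moduli (3/11)*sqrt(11) and (3/11)*sqrt(11).
Denominator factor (ζ - 1): pole of order 1 at 1, modulus 1.
The radius of convergence is the smallest modulus among the singular points: (3/11)*sqrt(11).
The factor ζ**2 + 2*ζ/3 + 9/11 splits as (ζ - a)(ζ - a') with a = (-1/3) - ((1/33)*sqrt(770))*i, a' = (-1/3) + ((1/33)*sqrt(770))*i. At the order-1 pole a set g(ζ) = (ζ - a)*f(ζ) = [-19/(7*(ζ - 1))] / (ζ - a').
Simple pole: residue = g(a) at a = (-1/3) - ((1/33)*sqrt(770))*i, which is (627/1148) + ((627/20090)*sqrt(770))*i.
The factor ζ**2 + 2*ζ/3 + 9/11 splits as (ζ - a)(ζ - a') with a = (-1/3) + ((1/33)*sqrt(770))*i, a' = (-1/3) - ((1/33)*sqrt(770))*i. At the order-1 pole a set g(ζ) = (ζ - a)*f(ζ) = [-19/(7*(ζ - 1))] / (ζ - a').
Simple pole: residue = g(a) at a = (-1/3) + ((1/33)*sqrt(770))*i, which is (627/1148) - ((627/20090)*sqrt(770))*i.
At the order-1 pole 1 set g(ζ) = (ζ - (1))*f(ζ) = -19/(7*(ζ**2 + 2*ζ/3 + 9/11)).
Simple pole: residue = g(a) at a = 1, which is -627/574.
List the singular points by increasing real part (a conjugate pair: the negative imaginary part first).

Radius of convergence at 0: (3/11)*sqrt(11).
At (-1/3) - ((1/33)*sqrt(770))*i: a pole of order 1; residue (627/1148) + ((627/20090)*sqrt(770))*i.
At (-1/3) + ((1/33)*sqrt(770))*i: a pole of order 1; residue (627/1148) - ((627/20090)*sqrt(770))*i.
At 1: a pole of order 1; residue -627/574.


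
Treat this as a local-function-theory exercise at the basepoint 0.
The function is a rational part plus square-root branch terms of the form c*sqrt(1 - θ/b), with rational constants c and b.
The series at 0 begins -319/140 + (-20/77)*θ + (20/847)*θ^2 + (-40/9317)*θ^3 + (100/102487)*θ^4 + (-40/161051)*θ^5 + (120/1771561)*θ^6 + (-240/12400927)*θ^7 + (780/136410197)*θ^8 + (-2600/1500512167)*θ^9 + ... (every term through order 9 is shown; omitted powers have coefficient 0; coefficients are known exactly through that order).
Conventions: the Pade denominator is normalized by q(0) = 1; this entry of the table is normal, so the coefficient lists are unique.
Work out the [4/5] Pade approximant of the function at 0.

The Pade approximant has numerator coefficients [-319/140, -1384322/738815, -17175381/32507860, -1044161/17879323, -1572161/786690212]; denominator coefficients [1, 14952/21109, 3409/21109, 32380/2554189, 5595/28096079, -400/309056869].

Taylor coefficients needed (read off): a_0 = -319/140, a_1 = -20/77, a_2 = 20/847, a_3 = -40/9317, a_4 = 100/102487, a_5 = -40/161051, a_6 = 120/1771561, a_7 = -240/12400927, a_8 = 780/136410197, a_9 = -2600/1500512167.
Write the denominator as Q(θ) = 1 + q1*θ + q2*θ^2 + q3*θ^3 + q4*θ^4 + q5*θ^5. Requiring Q*f - P = O(θ^10) with deg P <= 4 kills the coefficients of θ^5..θ^9 in Q*f:
  θ^5: a_5 + q1*a_4 + q2*a_3 + q3*a_2 + q4*a_1 + q5*a_0 = 0, i.e. -40/161051 + (100/102487)*q1 + (-40/9317)*q2 + (20/847)*q3 + (-20/77)*q4 + (-319/140)*q5 = 0.
  θ^6: a_6 + q1*a_5 + q2*a_4 + q3*a_3 + q4*a_2 + q5*a_1 = 0, i.e. 120/1771561 + (-40/161051)*q1 + (100/102487)*q2 + (-40/9317)*q3 + (20/847)*q4 + (-20/77)*q5 = 0.
  θ^7: a_7 + q1*a_6 + q2*a_5 + q3*a_4 + q4*a_3 + q5*a_2 = 0, i.e. -240/12400927 + (120/1771561)*q1 + (-40/161051)*q2 + (100/102487)*q3 + (-40/9317)*q4 + (20/847)*q5 = 0.
  θ^8: a_8 + q1*a_7 + q2*a_6 + q3*a_5 + q4*a_4 + q5*a_3 = 0, i.e. 780/136410197 + (-240/12400927)*q1 + (120/1771561)*q2 + (-40/161051)*q3 + (100/102487)*q4 + (-40/9317)*q5 = 0.
  θ^9: a_9 + q1*a_8 + q2*a_7 + q3*a_6 + q4*a_5 + q5*a_4 = 0, i.e. -2600/1500512167 + (780/136410197)*q1 + (-240/12400927)*q2 + (120/1771561)*q3 + (-40/161051)*q4 + (100/102487)*q5 = 0.
Solving this linear system: q1 = 14952/21109, q2 = 3409/21109, q3 = 32380/2554189, q4 = 5595/28096079, q5 = -400/309056869.
The numerator is Q*f truncated at degree 4: P0 = a_0 = -319/140; P1 = a_1 + q1*a_0 = -1384322/738815; P2 = a_2 + q1*a_1 + q2*a_0 = -17175381/32507860; P3 = a_3 + q1*a_2 + q2*a_1 + q3*a_0 = -1044161/17879323; P4 = a_4 + q1*a_3 + q2*a_2 + q3*a_1 + q4*a_0 = -1572161/786690212.


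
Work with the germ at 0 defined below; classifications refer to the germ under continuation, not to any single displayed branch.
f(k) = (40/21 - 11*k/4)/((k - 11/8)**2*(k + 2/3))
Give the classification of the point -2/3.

The denominator factor k + 2/3 vanishes at -2/3 and appears to the power 1; the numerator there equals 157/42, nonzero, and no other factor vanishes.
Hence a pole whose order is the multiplicity, 1.

The point is a pole of order 1.


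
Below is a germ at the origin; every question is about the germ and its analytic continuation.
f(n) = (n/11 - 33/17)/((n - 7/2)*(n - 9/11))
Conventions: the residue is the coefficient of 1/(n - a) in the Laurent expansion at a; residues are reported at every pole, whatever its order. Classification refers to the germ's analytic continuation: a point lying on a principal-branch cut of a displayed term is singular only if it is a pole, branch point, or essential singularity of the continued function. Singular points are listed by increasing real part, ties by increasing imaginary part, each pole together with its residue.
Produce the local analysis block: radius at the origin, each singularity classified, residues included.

Radius of convergence at 0: 9/11.
At 9/11: a pole of order 1; residue 7680/11033.
At 7/2: a pole of order 1; residue -607/1003.

Denominator factor (n - 7/2): pole of order 1 at 7/2, modulus 7/2.
Denominator factor (n - 9/11): pole of order 1 at 9/11, modulus 9/11.
The radius of convergence is the smallest modulus among the singular points: 9/11.
At the order-1 pole 9/11 set g(n) = (n - (9/11))*f(n) = (n/11 - 33/17)/(n - 7/2).
Simple pole: residue = g(a) at a = 9/11, which is 7680/11033.
At the order-1 pole 7/2 set g(n) = (n - (7/2))*f(n) = (n/11 - 33/17)/(n - 9/11).
Simple pole: residue = g(a) at a = 7/2, which is -607/1003.
List the singular points by increasing real part (a conjugate pair: the negative imaginary part first).


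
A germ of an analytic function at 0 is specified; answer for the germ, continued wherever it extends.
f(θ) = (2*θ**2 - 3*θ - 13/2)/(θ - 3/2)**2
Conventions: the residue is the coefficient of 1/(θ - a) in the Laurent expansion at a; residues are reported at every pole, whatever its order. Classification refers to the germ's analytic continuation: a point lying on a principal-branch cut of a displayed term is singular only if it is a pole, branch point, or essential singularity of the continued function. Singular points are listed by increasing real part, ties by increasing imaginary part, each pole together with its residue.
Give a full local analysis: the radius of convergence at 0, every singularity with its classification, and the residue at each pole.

Radius of convergence at 0: 3/2.
At 3/2: a pole of order 2; residue 3.

Denominator factor (θ - 3/2)^2: pole of order 2 at 3/2, modulus 3/2.
The radius of convergence is the smallest modulus among the singular points: 3/2.
At the order-2 pole 3/2 set g(θ) = (θ - (3/2))^2*f(θ) = 2*θ**2 - 3*θ - 13/2.
Order-2 pole: residue = g'(a); g'(3/2) = 3, so the residue is 3.


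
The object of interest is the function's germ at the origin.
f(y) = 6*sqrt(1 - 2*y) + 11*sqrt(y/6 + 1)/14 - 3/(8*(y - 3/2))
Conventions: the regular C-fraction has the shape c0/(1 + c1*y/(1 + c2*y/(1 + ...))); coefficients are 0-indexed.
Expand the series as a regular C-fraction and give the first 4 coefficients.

The regular C-fraction coefficients are [197/28, 323/394, -6052667/4581432, -27265821445/140760823752].

Taylor coefficients (expand at 0): a_0 = 197/28, a_1 = -323/56, a_2 = -11659/4032, a_3 = -141557/48384.
c0 = a_0 = 197/28. Peel one level at a time: if S = 1 + c*y/S' with S'(0) = 1, then c is the y-coefficient of S and S' = c*y/(S - 1).
S_1 = c0/f = 1 + (323/394)*y + (6052667/5588496)*y^2 + ...; c1 = 323/394.
S_2 = c1*y/(S_1 - 1) = 1 + (-6052667/4581432)*y + (-138405185/540841536)*y^2 + ...; c2 = -6052667/4581432.
S_3 = c2*y/(S_2 - 1) = 1 + (-27265821445/140760823752)*y + ...; c3 = -27265821445/140760823752.


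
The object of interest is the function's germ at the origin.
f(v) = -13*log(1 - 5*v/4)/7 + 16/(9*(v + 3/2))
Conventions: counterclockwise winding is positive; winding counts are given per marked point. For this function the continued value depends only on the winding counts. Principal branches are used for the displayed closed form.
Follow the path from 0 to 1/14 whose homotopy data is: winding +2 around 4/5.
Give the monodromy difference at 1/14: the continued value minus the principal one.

Continued minus principal equals -(52/7)*pi*i.

The rational part is single-valued and drops out of the difference; each branch term changes only by its own monodromy.
(-13/7)*log(1 - v/(4/5)): each positive loop around 4/5 adds 2*pi*i to the log, so winding +2 contributes (-13/7)*(2)*2*pi*i = -(52/7)*pi*i.
Summing the contributions at v = 1/14 gives -(52/7)*pi*i.


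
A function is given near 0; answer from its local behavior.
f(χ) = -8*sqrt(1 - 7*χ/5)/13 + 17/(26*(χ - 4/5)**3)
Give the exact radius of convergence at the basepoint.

The radius of convergence is 5/7.

Denominator factor (χ - 4/5)^3: pole of order 3 at 4/5, modulus 4/5.
Branch term (-8/13)*sqrt(1 - χ/(5/7)): its argument vanishes at χ = 5/7, a square-root branch point, modulus 5/7.
The radius of convergence is the smallest modulus among the singular points: 5/7.


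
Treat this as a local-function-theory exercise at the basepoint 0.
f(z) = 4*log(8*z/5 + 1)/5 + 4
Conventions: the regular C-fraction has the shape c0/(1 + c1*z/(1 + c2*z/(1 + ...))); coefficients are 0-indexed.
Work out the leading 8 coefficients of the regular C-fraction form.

The regular C-fraction coefficients are [4, -8/25, 28/25, 4/21, 64/105, 7/25, 13/25, 144/455].

Taylor coefficients (expand at 0): a_0 = 4, a_1 = 32/25, a_2 = -128/125, a_3 = 2048/1875, a_4 = -4096/3125, a_5 = 131072/78125, a_6 = -524288/234375, a_7 = 8388608/2734375.
c0 = a_0 = 4. Peel one level at a time: if S = 1 + c*z/S' with S'(0) = 1, then c is the z-coefficient of S and S' = c*z/(S - 1).
S_1 = c0/f = 1 + (-8/25)*z + (224/625)*z^2 + ...; c1 = -8/25.
S_2 = c1*z/(S_1 - 1) = 1 + (28/25)*z + (-16/75)*z^2 + ...; c2 = 28/25.
S_3 = c2*z/(S_2 - 1) = 1 + (4/21)*z + (-256/2205)*z^2 + ...; c3 = 4/21.
S_4 = c3*z/(S_3 - 1) = 1 + (64/105)*z + (-64/375)*z^2 + ...; c4 = 64/105.
S_5 = c4*z/(S_4 - 1) = 1 + (7/25)*z + (-91/625)*z^2 + ...; c5 = 7/25.
S_6 = c5*z/(S_5 - 1) = 1 + (13/25)*z + (-144/875)*z^2 + ...; c6 = 13/25.
S_7 = c6*z/(S_6 - 1) = 1 + (144/455)*z + ...; c7 = 144/455.


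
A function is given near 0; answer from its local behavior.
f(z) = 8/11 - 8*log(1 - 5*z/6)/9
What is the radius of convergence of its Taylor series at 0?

Branch term (-8/9)*log(1 - z/(6/5)): its argument vanishes at z = 6/5, a logarithmic branch point, modulus 6/5.
The radius of convergence is the smallest modulus among the singular points: 6/5.

The radius of convergence is 6/5.


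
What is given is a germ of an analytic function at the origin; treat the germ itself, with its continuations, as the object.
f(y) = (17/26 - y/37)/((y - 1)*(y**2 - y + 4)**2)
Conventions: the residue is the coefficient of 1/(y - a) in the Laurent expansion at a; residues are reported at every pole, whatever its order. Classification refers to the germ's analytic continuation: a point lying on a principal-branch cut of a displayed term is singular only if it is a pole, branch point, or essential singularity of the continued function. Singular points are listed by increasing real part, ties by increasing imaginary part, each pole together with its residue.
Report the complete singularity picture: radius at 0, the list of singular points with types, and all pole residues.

Denominator factor (y**2 - y + 4)^2: discriminant -15, complex-conjugate roots (1/2) + ((1/2)*sqrt(15))*i and (1/2) - ((1/2)*sqrt(15))*i; poles of order 2, moduli 2 and 2.
Denominator factor (y - 1): pole of order 1 at 1, modulus 1.
The radius of convergence is the smallest modulus among the singular points: 1.
The factor y**2 - y + 4 splits as (y - a)(y - a') with a = (1/2) - ((1/2)*sqrt(15))*i, a' = (1/2) + ((1/2)*sqrt(15))*i. At the order-2 pole a set g(y) = (y - a)^2*f(y) = [(17/26 - y/37)/(y - 1)] / (y - a')^2.
Order-2 pole: residue = g'(a); g'((1/2) - ((1/2)*sqrt(15))*i) = (-603/30784) - ((15533/6926400)*sqrt(15))*i, so the residue is (-603/30784) - ((15533/6926400)*sqrt(15))*i.
The factor y**2 - y + 4 splits as (y - a)(y - a') with a = (1/2) + ((1/2)*sqrt(15))*i, a' = (1/2) - ((1/2)*sqrt(15))*i. At the order-2 pole a set g(y) = (y - a)^2*f(y) = [(17/26 - y/37)/(y - 1)] / (y - a')^2.
Order-2 pole: residue = g'(a); g'((1/2) + ((1/2)*sqrt(15))*i) = (-603/30784) + ((15533/6926400)*sqrt(15))*i, so the residue is (-603/30784) + ((15533/6926400)*sqrt(15))*i.
At the order-1 pole 1 set g(y) = (y - (1))*f(y) = (17/26 - y/37)/(y**2 - y + 4)**2.
Simple pole: residue = g(a) at a = 1, which is 603/15392.
List the singular points by increasing real part (a conjugate pair: the negative imaginary part first).

Radius of convergence at 0: 1.
At (1/2) - ((1/2)*sqrt(15))*i: a pole of order 2; residue (-603/30784) - ((15533/6926400)*sqrt(15))*i.
At (1/2) + ((1/2)*sqrt(15))*i: a pole of order 2; residue (-603/30784) + ((15533/6926400)*sqrt(15))*i.
At 1: a pole of order 1; residue 603/15392.


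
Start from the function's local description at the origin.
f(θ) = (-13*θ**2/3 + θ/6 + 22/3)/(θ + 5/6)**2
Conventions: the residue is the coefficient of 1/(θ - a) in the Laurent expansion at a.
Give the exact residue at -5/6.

The residue is 133/18.

At the order-2 pole -5/6 set g(θ) = (θ - (-5/6))^2*f(θ) = -13*θ**2/3 + θ/6 + 22/3.
Order-2 pole: residue = g'(a); g'(-5/6) = 133/18, so the residue is 133/18.


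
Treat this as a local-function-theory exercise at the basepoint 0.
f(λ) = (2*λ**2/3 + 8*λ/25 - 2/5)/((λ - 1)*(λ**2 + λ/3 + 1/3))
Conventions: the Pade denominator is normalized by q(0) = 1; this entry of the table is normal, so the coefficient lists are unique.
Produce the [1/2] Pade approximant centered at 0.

Taylor coefficients needed (expand at 0): a_0 = 6/5, a_1 = -24/25, a_2 = -22/5, a_3 = 138/25.
Write the denominator as Q(λ) = 1 + q1*λ + q2*λ^2. Requiring Q*f - P = O(λ^4) with deg P <= 1 kills the coefficients of λ^2..λ^3 in Q*f:
  λ^2: a_2 + q1*a_1 + q2*a_0 = 0, i.e. -22/5 + (-24/25)*q1 + (6/5)*q2 = 0.
  λ^3: a_3 + q1*a_2 + q2*a_1 = 0, i.e. 138/25 + (-22/5)*q1 + (-24/25)*q2 = 0.
Solving this linear system: q1 = 125/323, q2 = 3853/969.
The numerator is Q*f truncated at degree 1: P0 = a_0 = 6/5; P1 = a_1 + q1*a_0 = -4002/8075.

The Pade approximant has numerator coefficients [6/5, -4002/8075]; denominator coefficients [1, 125/323, 3853/969].


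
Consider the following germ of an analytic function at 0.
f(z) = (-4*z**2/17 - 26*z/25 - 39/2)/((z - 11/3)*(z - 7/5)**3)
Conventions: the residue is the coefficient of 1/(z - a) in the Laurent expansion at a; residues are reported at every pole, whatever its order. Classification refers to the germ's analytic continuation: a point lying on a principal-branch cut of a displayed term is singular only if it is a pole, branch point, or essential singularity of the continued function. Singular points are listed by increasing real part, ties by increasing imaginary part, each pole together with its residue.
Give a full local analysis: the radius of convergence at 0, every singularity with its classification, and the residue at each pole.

Denominator factor (z - 11/3): pole of order 1 at 11/3, modulus 11/3.
Denominator factor (z - 7/5)^3: pole of order 3 at 7/5, modulus 7/5.
The radius of convergence is the smallest modulus among the singular points: 7/5.
At the order-3 pole 7/5 set g(z) = (z - (7/5))^3*f(z) = (-4*z**2/17 - 26*z/25 - 39/2)/(z - 11/3).
Order-3 pole: residue = g''(a)/2; g''(7/5) = 3038205/668168, so the residue is 3038205/1336336.
At the order-1 pole 11/3 set g(z) = (z - (11/3))*f(z) = (-4*z**2/17 - 26*z/25 - 39/2)/(z - 7/5)**3.
Simple pole: residue = g(a) at a = 11/3, which is -3038205/1336336.
List the singular points by increasing real part (a conjugate pair: the negative imaginary part first).

Radius of convergence at 0: 7/5.
At 7/5: a pole of order 3; residue 3038205/1336336.
At 11/3: a pole of order 1; residue -3038205/1336336.


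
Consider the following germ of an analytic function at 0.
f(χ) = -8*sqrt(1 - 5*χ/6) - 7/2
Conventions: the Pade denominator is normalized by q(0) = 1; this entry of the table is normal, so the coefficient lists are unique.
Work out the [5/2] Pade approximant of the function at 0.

The Pade approximant has numerator coefficients [-23/2, 1315/84, -23675/4032, 625/1512, 3125/145152, 3125/1741824]; denominator coefficients [1, -15/14, 25/96].

Taylor coefficients needed (expand at 0): a_0 = -23/2, a_1 = 10/3, a_2 = 25/36, a_3 = 125/432, a_4 = 3125/20736, a_5 = 21875/248832, a_6 = 109375/1990656, a_7 = 859375/23887872.
Write the denominator as Q(χ) = 1 + q1*χ + q2*χ^2. Requiring Q*f - P = O(χ^8) with deg P <= 5 kills the coefficients of χ^6..χ^7 in Q*f:
  χ^6: a_6 + q1*a_5 + q2*a_4 = 0, i.e. 109375/1990656 + (21875/248832)*q1 + (3125/20736)*q2 = 0.
  χ^7: a_7 + q1*a_6 + q2*a_5 = 0, i.e. 859375/23887872 + (109375/1990656)*q1 + (21875/248832)*q2 = 0.
Solving this linear system: q1 = -15/14, q2 = 25/96.
The numerator is Q*f truncated at degree 5: P0 = a_0 = -23/2; P1 = a_1 + q1*a_0 = 1315/84; P2 = a_2 + q1*a_1 + q2*a_0 = -23675/4032; P3 = a_3 + q1*a_2 + q2*a_1 = 625/1512; P4 = a_4 + q1*a_3 + q2*a_2 = 3125/145152; P5 = a_5 + q1*a_4 + q2*a_3 = 3125/1741824.


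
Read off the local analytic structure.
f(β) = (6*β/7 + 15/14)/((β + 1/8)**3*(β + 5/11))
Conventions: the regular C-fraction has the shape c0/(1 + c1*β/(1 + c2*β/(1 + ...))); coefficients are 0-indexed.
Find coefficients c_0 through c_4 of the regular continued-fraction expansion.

Taylor coefficients (expand at 0): a_0 = 8448/7, a_1 = -1072896/35, a_2 = 88847616/175, a_3 = -6059640576/875, a_4 = 369432366336/4375.
c0 = a_0 = 8448/7. Peel one level at a time: if S = 1 + c*β/S' with S'(0) = 1, then c is the β-coefficient of S and S' = c*β/(S - 1).
S_1 = c0/f = 1 + (127/5)*β + (5612/25)*β^2 + ...; c1 = 127/5.
S_2 = c1*β/(S_1 - 1) = 1 + (-5612/635)*β + (3902368/80645)*β^2 + ...; c2 = -5612/635.
S_3 = c2*β/(S_2 - 1) = 1 + (975592/178181)*β + (17673664/1968409)*β^2 + ...; c3 = 975592/178181.
S_4 = c3*β/(S_3 - 1) = 1 + (-280569416/171094447)*β + ...; c4 = -280569416/171094447.

The regular C-fraction coefficients are [8448/7, 127/5, -5612/635, 975592/178181, -280569416/171094447].


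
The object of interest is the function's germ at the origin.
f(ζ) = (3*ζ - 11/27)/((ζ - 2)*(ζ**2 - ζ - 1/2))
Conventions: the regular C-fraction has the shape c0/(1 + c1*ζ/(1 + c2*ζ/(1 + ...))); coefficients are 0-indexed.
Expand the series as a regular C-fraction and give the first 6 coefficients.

Taylor coefficients (expand at 0): a_0 = -11/27, a_1 = 65/18, a_2 = -239/36, a_3 = 4579/216, a_4 = -7967/144, a_5 = 44129/288.
c0 = a_0 = -11/27. Peel one level at a time: if S = 1 + c*ζ/S' with S'(0) = 1, then c is the ζ-coefficient of S and S' = c*ζ/(S - 1).
S_1 = c0/f = 1 + (195/22)*ζ + (15069/242)*ζ^2 + ...; c1 = 195/22.
S_2 = c1*ζ/(S_1 - 1) = 1 + (-5023/715)*ζ + (-31568/12675)*ζ^2 + ...; c2 = -5023/715.
S_3 = c2*ζ/(S_2 - 1) = 1 + (-347248/979485)*ζ + (26911522/227074761)*ζ^2 + ...; c3 = -347248/979485.
S_4 = c3*ζ/(S_3 - 1) = 1 + (79511315/237849096)*ζ + (79511315/747403968)*ζ^2 + ...; c4 = 79511315/237849096.
S_5 = c4*ζ/(S_4 - 1) = 1 + (-5023/15784)*ζ + ...; c5 = -5023/15784.

The regular C-fraction coefficients are [-11/27, 195/22, -5023/715, -347248/979485, 79511315/237849096, -5023/15784].


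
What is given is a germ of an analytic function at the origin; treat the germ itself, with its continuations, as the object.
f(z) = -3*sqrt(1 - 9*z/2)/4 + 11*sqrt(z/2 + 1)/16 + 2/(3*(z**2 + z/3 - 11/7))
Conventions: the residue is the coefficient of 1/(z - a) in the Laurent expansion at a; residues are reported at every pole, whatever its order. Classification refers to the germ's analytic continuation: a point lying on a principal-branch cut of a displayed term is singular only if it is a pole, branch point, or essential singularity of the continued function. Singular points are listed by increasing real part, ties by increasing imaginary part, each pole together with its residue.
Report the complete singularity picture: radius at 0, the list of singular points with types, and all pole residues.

Radius of convergence at 0: 2/9.
At -2: an algebraic (square-root) branch point.
At -1/6 - (1/42)*sqrt(2821): a pole of order 1; residue -(2/403)*sqrt(2821).
At 2/9: an algebraic (square-root) branch point.
At -1/6 + (1/42)*sqrt(2821): a pole of order 1; residue (2/403)*sqrt(2821).

Denominator factor (z**2 + z/3 - 11/7): discriminant 403/63, real irrational roots -1/6 + (1/42)*sqrt(2821) and -1/6 - (1/42)*sqrt(2821); poles of order 1, moduli -1/6 + (1/42)*sqrt(2821) and 1/6 + (1/42)*sqrt(2821).
Branch term (11/16)*sqrt(1 - z/(-2)): its argument vanishes at z = -2, a square-root branch point, modulus 2.
Branch term (-3/4)*sqrt(1 - z/(2/9)): its argument vanishes at z = 2/9, a square-root branch point, modulus 2/9.
The radius of convergence is the smallest modulus among the singular points: 2/9.
The branch terms are analytic at -1/6 - (1/42)*sqrt(2821) and contribute nothing to the residue; only the rational part matters.
The factor z**2 + z/3 - 11/7 splits as (z - a)(z - a') with a = -1/6 - (1/42)*sqrt(2821), a' = -1/6 + (1/42)*sqrt(2821). At the order-1 pole a set g(z) = (z - a)*(rational part) = [2/3] / (z - a').
Simple pole: residue = g(a) at a = -1/6 - (1/42)*sqrt(2821), which is -(2/403)*sqrt(2821).
The branch terms are analytic at -1/6 + (1/42)*sqrt(2821) and contribute nothing to the residue; only the rational part matters.
The factor z**2 + z/3 - 11/7 splits as (z - a)(z - a') with a = -1/6 + (1/42)*sqrt(2821), a' = -1/6 - (1/42)*sqrt(2821). At the order-1 pole a set g(z) = (z - a)*(rational part) = [2/3] / (z - a').
Simple pole: residue = g(a) at a = -1/6 + (1/42)*sqrt(2821), which is (2/403)*sqrt(2821).
List the singular points by increasing real part (a conjugate pair: the negative imaginary part first).


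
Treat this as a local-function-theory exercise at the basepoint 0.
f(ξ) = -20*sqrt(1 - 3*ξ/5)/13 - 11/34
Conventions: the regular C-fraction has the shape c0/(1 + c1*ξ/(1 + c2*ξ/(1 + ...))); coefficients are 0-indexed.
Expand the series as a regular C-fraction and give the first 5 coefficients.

The regular C-fraction coefficients are [-823/442, 204/823, -6549/16460, -2469/43660, -10629/43660].

Taylor coefficients (expand at 0): a_0 = -823/442, a_1 = 6/13, a_2 = 9/130, a_3 = 27/1300, a_4 = 81/10400.
c0 = a_0 = -823/442. Peel one level at a time: if S = 1 + c*ξ/S' with S'(0) = 1, then c is the ξ-coefficient of S and S' = c*ξ/(S - 1).
S_1 = c0/f = 1 + (204/823)*ξ + (333999/3386645)*ξ^2 + ...; c1 = 204/823.
S_2 = c1*ξ/(S_1 - 1) = 1 + (-6549/16460)*ξ + (-9/400)*ξ^2 + ...; c2 = -6549/16460.
S_3 = c2*ξ/(S_2 - 1) = 1 + (-2469/43660)*ξ + (-26243001/1906195600)*ξ^2 + ...; c3 = -2469/43660.
S_4 = c3*ξ/(S_3 - 1) = 1 + (-10629/43660)*ξ + ...; c4 = -10629/43660.


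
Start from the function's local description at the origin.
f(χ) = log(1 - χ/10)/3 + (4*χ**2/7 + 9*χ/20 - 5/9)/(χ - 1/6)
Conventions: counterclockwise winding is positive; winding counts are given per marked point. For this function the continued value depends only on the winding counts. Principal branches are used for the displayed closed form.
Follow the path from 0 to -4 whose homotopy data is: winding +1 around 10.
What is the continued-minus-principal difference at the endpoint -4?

The rational part is single-valued and drops out of the difference; each branch term changes only by its own monodromy.
(1/3)*log(1 - χ/(10)): each positive loop around 10 adds 2*pi*i to the log, so winding +1 contributes (1/3)*(1)*2*pi*i = (2/3)*pi*i.
Summing the contributions at χ = -4 gives (2/3)*pi*i.

Continued minus principal equals (2/3)*pi*i.


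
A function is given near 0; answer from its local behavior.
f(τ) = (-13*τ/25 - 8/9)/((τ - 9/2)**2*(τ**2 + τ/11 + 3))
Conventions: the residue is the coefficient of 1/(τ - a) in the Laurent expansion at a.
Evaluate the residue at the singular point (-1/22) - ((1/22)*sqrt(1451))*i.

The factor τ**2 + τ/11 + 3 splits as (τ - a)(τ - a') with a = (-1/22) - ((1/22)*sqrt(1451))*i, a' = (-1/22) + ((1/22)*sqrt(1451))*i. At the order-1 pole a set g(τ) = (τ - a)*f(τ) = [(-13*τ/25 - 8/9)/(τ - 9/2)**2] / (τ - a').
Simple pole: residue = g(a) at a = (-1/22) - ((1/22)*sqrt(1451))*i, which is (-3713666/243828225) - ((5323934/353794754475)*sqrt(1451))*i.

The residue is (-3713666/243828225) - ((5323934/353794754475)*sqrt(1451))*i.


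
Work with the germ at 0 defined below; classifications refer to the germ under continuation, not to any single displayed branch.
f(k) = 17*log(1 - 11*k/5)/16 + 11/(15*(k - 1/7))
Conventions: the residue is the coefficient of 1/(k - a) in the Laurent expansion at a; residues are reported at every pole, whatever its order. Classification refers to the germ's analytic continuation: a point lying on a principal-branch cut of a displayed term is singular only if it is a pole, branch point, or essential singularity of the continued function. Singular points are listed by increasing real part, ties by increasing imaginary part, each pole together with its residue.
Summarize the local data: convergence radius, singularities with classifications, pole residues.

Denominator factor (k - 1/7): pole of order 1 at 1/7, modulus 1/7.
Branch term (17/16)*log(1 - k/(5/11)): its argument vanishes at k = 5/11, a logarithmic branch point, modulus 5/11.
The radius of convergence is the smallest modulus among the singular points: 1/7.
The branch term is analytic at 1/7 and contributes nothing to the residue; only the rational part matters.
At the order-1 pole 1/7 set g(k) = (k - (1/7))*(rational part) = 11/15.
Simple pole: residue = g(a) at a = 1/7, which is 11/15.
List the singular points by increasing real part (a conjugate pair: the negative imaginary part first).

Radius of convergence at 0: 1/7.
At 1/7: a pole of order 1; residue 11/15.
At 5/11: a logarithmic branch point.


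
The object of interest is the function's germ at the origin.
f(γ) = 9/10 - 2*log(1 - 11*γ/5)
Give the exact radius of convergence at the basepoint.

The radius of convergence is 5/11.

Branch term (-2)*log(1 - γ/(5/11)): its argument vanishes at γ = 5/11, a logarithmic branch point, modulus 5/11.
The radius of convergence is the smallest modulus among the singular points: 5/11.


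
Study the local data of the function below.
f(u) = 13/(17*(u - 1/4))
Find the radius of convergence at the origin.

Denominator factor (u - 1/4): pole of order 1 at 1/4, modulus 1/4.
The radius of convergence is the smallest modulus among the singular points: 1/4.

The radius of convergence is 1/4.


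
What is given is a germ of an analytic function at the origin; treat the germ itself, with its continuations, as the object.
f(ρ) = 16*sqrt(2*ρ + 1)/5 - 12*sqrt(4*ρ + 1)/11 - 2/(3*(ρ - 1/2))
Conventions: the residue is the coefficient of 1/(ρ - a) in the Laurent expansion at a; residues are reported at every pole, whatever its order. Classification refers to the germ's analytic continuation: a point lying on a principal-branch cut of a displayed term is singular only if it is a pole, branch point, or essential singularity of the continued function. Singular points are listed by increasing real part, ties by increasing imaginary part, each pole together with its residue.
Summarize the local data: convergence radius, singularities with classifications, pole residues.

Radius of convergence at 0: 1/4.
At -1/2: an algebraic (square-root) branch point.
At -1/4: an algebraic (square-root) branch point.
At 1/2: a pole of order 1; residue -2/3.

Denominator factor (ρ - 1/2): pole of order 1 at 1/2, modulus 1/2.
Branch term (16/5)*sqrt(1 - ρ/(-1/2)): its argument vanishes at ρ = -1/2, a square-root branch point, modulus 1/2.
Branch term (-12/11)*sqrt(1 - ρ/(-1/4)): its argument vanishes at ρ = -1/4, a square-root branch point, modulus 1/4.
The radius of convergence is the smallest modulus among the singular points: 1/4.
The branch terms are analytic at 1/2 and contribute nothing to the residue; only the rational part matters.
At the order-1 pole 1/2 set g(ρ) = (ρ - (1/2))*(rational part) = -2/3.
Simple pole: residue = g(a) at a = 1/2, which is -2/3.
List the singular points by increasing real part (a conjugate pair: the negative imaginary part first).


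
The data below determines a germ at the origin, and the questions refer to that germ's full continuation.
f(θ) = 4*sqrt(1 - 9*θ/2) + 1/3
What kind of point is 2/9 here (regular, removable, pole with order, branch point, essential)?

The point is an algebraic (square-root) branch point.

The term (4)*sqrt(1 - θ/(2/9)) has argument 1 - 2/9/(2/9) = 0 at 2/9: a square-root (algebraic, two-sheeted) branch point; the remaining terms are analytic or single-valued there.


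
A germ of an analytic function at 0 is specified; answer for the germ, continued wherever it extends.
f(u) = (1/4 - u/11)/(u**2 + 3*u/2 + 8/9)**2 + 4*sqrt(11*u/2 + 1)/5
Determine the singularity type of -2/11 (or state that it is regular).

The term (4/5)*sqrt(1 - u/(-2/11)) has argument 1 - -2/11/(-2/11) = 0 at -2/11: a square-root (algebraic, two-sheeted) branch point; the remaining terms are analytic or single-valued there.

The point is an algebraic (square-root) branch point.


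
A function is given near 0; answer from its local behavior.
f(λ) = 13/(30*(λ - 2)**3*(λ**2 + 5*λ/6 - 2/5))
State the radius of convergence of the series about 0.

The radius of convergence is -5/12 + (1/60)*sqrt(2065).

Denominator factor (λ**2 + 5*λ/6 - 2/5): discriminant 413/180, real irrational roots -5/12 + (1/60)*sqrt(2065) and -5/12 - (1/60)*sqrt(2065); poles of order 1, moduli -5/12 + (1/60)*sqrt(2065) and 5/12 + (1/60)*sqrt(2065).
Denominator factor (λ - 2)^3: pole of order 3 at 2, modulus 2.
The radius of convergence is the smallest modulus among the singular points: -5/12 + (1/60)*sqrt(2065).


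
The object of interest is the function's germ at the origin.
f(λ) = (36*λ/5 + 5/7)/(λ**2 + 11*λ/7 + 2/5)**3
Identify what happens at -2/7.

The point is a regular point.

Denominator factors: λ**2 + 11*λ/7 + 2/5 = 8/245 at λ = -2/7 — none vanishes.
So the germ continues analytically to -2/7.


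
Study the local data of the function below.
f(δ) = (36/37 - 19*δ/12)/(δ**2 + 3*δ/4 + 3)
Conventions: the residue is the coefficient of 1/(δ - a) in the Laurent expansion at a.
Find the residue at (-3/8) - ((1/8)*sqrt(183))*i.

The residue is (-19/24) + ((1855/54168)*sqrt(183))*i.

The factor δ**2 + 3*δ/4 + 3 splits as (δ - a)(δ - a') with a = (-3/8) - ((1/8)*sqrt(183))*i, a' = (-3/8) + ((1/8)*sqrt(183))*i. At the order-1 pole a set g(δ) = (δ - a)*f(δ) = [36/37 - 19*δ/12] / (δ - a').
Simple pole: residue = g(a) at a = (-3/8) - ((1/8)*sqrt(183))*i, which is (-19/24) + ((1855/54168)*sqrt(183))*i.


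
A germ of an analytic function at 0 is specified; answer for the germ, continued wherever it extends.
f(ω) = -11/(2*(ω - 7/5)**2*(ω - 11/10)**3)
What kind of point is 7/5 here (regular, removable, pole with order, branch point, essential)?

The denominator factor ω - 7/5 vanishes at 7/5 and appears to the power 2; the numerator there equals -11/2, nonzero, and no other factor vanishes.
Hence a pole whose order is the multiplicity, 2.

The point is a pole of order 2.


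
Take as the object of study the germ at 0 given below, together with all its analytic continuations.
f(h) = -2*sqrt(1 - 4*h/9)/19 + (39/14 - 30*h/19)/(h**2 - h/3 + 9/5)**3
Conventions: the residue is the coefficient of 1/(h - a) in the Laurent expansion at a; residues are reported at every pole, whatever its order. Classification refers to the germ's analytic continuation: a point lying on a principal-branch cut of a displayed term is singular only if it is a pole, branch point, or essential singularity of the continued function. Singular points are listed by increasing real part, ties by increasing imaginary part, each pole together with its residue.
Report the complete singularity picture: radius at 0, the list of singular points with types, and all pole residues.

Radius of convergence at 0: (3/5)*sqrt(5).
At (1/6) - ((1/30)*sqrt(1595))*i: a pole of order 3; residue ((1111725/392492177)*sqrt(1595))*i.
At (1/6) + ((1/30)*sqrt(1595))*i: a pole of order 3; residue -((1111725/392492177)*sqrt(1595))*i.
At 9/4: an algebraic (square-root) branch point.

Denominator factor (h**2 - h/3 + 9/5)^3: discriminant -319/45, complex-conjugate roots (1/6) + ((1/30)*sqrt(1595))*i and (1/6) - ((1/30)*sqrt(1595))*i; poles of order 3, moduli (3/5)*sqrt(5) and (3/5)*sqrt(5).
Branch term (-2/19)*sqrt(1 - h/(9/4)): its argument vanishes at h = 9/4, a square-root branch point, modulus 9/4.
The radius of convergence is the smallest modulus among the singular points: (3/5)*sqrt(5).
The branch term is analytic at (1/6) - ((1/30)*sqrt(1595))*i and contributes nothing to the residue; only the rational part matters.
The factor h**2 - h/3 + 9/5 splits as (h - a)(h - a') with a = (1/6) - ((1/30)*sqrt(1595))*i, a' = (1/6) + ((1/30)*sqrt(1595))*i. At the order-3 pole a set g(h) = (h - a)^3*(rational part) = [39/14 - 30*h/19] / (h - a')^3.
Order-3 pole: residue = g''(a)/2; g''((1/6) - ((1/30)*sqrt(1595))*i) = ((2223450/392492177)*sqrt(1595))*i, so the residue is ((1111725/392492177)*sqrt(1595))*i.
The branch term is analytic at (1/6) + ((1/30)*sqrt(1595))*i and contributes nothing to the residue; only the rational part matters.
The factor h**2 - h/3 + 9/5 splits as (h - a)(h - a') with a = (1/6) + ((1/30)*sqrt(1595))*i, a' = (1/6) - ((1/30)*sqrt(1595))*i. At the order-3 pole a set g(h) = (h - a)^3*(rational part) = [39/14 - 30*h/19] / (h - a')^3.
Order-3 pole: residue = g''(a)/2; g''((1/6) + ((1/30)*sqrt(1595))*i) = -((2223450/392492177)*sqrt(1595))*i, so the residue is -((1111725/392492177)*sqrt(1595))*i.
List the singular points by increasing real part (a conjugate pair: the negative imaginary part first).


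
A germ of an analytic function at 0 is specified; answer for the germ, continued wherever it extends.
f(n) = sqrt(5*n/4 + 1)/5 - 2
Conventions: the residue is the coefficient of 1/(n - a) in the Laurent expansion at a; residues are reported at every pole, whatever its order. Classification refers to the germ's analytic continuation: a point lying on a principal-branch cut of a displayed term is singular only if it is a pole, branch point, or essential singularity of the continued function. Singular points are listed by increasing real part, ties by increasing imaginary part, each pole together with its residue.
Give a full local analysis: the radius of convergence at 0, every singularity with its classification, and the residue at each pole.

Radius of convergence at 0: 4/5.
At -4/5: an algebraic (square-root) branch point.

Branch term (1/5)*sqrt(1 - n/(-4/5)): its argument vanishes at n = -4/5, a square-root branch point, modulus 4/5.
The radius of convergence is the smallest modulus among the singular points: 4/5.


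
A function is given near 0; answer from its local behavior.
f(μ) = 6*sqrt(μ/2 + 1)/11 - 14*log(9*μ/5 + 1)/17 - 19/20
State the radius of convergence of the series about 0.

Branch term (6/11)*sqrt(1 - μ/(-2)): its argument vanishes at μ = -2, a square-root branch point, modulus 2.
Branch term (-14/17)*log(1 - μ/(-5/9)): its argument vanishes at μ = -5/9, a logarithmic branch point, modulus 5/9.
The radius of convergence is the smallest modulus among the singular points: 5/9.

The radius of convergence is 5/9.


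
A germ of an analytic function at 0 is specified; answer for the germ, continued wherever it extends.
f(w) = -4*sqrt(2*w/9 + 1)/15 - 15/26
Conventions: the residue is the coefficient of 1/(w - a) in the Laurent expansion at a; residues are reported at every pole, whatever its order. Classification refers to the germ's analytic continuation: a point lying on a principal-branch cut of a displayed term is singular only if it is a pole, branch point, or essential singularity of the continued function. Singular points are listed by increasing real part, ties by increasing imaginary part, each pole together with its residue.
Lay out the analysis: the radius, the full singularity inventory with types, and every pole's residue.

Radius of convergence at 0: 9/2.
At -9/2: an algebraic (square-root) branch point.

Branch term (-4/15)*sqrt(1 - w/(-9/2)): its argument vanishes at w = -9/2, a square-root branch point, modulus 9/2.
The radius of convergence is the smallest modulus among the singular points: 9/2.
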